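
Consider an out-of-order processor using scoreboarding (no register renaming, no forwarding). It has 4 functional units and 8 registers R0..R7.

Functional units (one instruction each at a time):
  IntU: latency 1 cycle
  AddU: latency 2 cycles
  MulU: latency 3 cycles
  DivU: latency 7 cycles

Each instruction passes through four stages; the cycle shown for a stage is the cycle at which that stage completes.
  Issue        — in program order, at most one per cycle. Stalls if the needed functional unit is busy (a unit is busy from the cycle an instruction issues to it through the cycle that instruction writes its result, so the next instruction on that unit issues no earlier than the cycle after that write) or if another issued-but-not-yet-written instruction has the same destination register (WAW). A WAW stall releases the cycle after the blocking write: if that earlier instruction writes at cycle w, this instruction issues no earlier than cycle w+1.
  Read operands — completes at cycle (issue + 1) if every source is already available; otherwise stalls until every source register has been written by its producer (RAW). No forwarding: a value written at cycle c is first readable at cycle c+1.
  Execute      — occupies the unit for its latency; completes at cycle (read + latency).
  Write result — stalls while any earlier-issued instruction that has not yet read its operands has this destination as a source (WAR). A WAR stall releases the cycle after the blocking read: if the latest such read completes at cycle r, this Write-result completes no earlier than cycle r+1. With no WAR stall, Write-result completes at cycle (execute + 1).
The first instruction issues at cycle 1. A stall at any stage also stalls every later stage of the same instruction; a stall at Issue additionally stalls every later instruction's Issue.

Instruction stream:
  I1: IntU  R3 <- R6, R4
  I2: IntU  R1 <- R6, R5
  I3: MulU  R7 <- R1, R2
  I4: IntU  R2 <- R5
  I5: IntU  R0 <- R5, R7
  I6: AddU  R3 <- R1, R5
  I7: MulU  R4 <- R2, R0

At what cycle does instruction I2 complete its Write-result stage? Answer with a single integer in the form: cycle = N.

cycle 1: I1→IntU
cycle 2: I1 RO
cycle 3: I1 EX
cycle 4: I1 WR R3
cycle 5: I2→IntU
cycle 6: I2 RO, I3→MulU
cycle 7: I2 EX
cycle 8: I2 WR R1
cycle 9: I3 RO, I4→IntU
cycle 10: I4 RO
cycle 11: I4 EX
cycle 12: I3 EX, I4 WR R2
cycle 13: I3 WR R7, I5→IntU
cycle 14: I5 RO, I6→AddU
cycle 15: I5 EX, I6 RO, I7→MulU
cycle 16: I5 WR R0
cycle 17: I6 EX, I7 RO
cycle 18: I6 WR R3
cycle 20: I7 EX
cycle 21: I7 WR R4

cycle = 8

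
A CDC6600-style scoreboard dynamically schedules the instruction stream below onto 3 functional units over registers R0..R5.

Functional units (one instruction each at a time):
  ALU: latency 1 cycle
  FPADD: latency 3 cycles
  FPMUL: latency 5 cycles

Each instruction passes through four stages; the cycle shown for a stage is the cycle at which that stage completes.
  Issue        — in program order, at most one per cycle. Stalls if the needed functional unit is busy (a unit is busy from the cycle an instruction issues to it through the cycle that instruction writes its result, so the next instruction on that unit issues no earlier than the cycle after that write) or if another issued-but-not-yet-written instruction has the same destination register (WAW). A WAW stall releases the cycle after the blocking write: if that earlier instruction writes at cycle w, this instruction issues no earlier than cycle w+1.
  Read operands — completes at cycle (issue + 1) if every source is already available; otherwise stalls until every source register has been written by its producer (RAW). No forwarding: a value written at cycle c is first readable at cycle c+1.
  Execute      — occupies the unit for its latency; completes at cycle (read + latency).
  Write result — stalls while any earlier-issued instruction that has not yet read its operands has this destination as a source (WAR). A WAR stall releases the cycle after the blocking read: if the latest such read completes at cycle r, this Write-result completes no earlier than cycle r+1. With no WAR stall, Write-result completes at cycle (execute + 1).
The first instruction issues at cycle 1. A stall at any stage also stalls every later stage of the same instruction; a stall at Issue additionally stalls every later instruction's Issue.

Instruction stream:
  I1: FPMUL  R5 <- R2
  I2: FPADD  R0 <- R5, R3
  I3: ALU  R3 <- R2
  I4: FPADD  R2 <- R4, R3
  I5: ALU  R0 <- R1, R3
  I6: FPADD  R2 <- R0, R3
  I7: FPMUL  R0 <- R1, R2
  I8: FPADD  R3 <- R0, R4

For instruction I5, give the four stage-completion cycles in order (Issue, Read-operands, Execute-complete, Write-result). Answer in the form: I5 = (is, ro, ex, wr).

I5 = (15, 16, 17, 18)

I1: IS=1 RO=2 EX=7 WR=8
I2: IS=2 RO=9 EX=12 WR=13  [RAW R5: wait I1 write@8]
I3: IS=3 RO=4 EX=5 WR=10  [WAR R3: wait I2 read@9]
I4: IS=14 RO=15 EX=18 WR=19  [struct: FPADD busy until I2 writes@13]
I5: IS=15 RO=16 EX=17 WR=18
I6: IS=20 RO=21 EX=24 WR=25  [struct: FPADD busy until I4 writes@19]
I7: IS=21 RO=26 EX=31 WR=32  [RAW R2: wait I6 write@25]
I8: IS=26 RO=33 EX=36 WR=37  [struct: FPADD busy until I6 writes@25; RAW R0: wait I7 write@32]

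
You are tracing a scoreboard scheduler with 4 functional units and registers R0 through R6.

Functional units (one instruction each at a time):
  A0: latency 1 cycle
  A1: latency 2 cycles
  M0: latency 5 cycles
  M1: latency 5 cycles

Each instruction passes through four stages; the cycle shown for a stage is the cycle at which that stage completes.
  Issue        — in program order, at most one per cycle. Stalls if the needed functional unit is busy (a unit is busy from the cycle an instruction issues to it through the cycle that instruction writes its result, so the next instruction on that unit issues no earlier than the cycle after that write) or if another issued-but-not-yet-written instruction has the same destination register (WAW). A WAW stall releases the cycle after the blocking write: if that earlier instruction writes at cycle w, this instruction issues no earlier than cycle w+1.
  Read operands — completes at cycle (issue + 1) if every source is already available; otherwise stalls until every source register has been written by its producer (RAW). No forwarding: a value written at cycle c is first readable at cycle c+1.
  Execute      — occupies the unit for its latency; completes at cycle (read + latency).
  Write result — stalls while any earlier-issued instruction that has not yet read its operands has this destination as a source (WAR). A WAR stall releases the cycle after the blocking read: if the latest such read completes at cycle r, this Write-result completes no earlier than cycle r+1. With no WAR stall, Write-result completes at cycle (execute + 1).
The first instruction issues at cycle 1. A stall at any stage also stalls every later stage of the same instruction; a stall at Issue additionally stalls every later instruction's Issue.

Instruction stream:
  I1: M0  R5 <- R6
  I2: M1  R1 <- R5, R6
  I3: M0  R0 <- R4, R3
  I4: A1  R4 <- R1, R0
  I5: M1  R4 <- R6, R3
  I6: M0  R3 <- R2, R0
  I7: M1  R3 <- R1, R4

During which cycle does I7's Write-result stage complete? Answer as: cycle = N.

cycle = 37

t=1  I1 dispatched to M0
t=2  I1 operands ready · I2 dispatched to M1
t=7  I1 complete
t=8  R5←I1
t=9  I2 operands ready · I3 dispatched to M0
t=10  I3 operands ready · I4 dispatched to A1
t=14  I2 complete
t=15  R1←I2 · I3 complete
t=16  R0←I3
t=17  I4 operands ready
t=19  I4 complete
t=20  R4←I4
t=21  I5 dispatched to M1
t=22  I5 operands ready · I6 dispatched to M0
t=23  I6 operands ready
t=27  I5 complete
t=28  R4←I5 · I6 complete
t=29  R3←I6
t=30  I7 dispatched to M1
t=31  I7 operands ready
t=36  I7 complete
t=37  R3←I7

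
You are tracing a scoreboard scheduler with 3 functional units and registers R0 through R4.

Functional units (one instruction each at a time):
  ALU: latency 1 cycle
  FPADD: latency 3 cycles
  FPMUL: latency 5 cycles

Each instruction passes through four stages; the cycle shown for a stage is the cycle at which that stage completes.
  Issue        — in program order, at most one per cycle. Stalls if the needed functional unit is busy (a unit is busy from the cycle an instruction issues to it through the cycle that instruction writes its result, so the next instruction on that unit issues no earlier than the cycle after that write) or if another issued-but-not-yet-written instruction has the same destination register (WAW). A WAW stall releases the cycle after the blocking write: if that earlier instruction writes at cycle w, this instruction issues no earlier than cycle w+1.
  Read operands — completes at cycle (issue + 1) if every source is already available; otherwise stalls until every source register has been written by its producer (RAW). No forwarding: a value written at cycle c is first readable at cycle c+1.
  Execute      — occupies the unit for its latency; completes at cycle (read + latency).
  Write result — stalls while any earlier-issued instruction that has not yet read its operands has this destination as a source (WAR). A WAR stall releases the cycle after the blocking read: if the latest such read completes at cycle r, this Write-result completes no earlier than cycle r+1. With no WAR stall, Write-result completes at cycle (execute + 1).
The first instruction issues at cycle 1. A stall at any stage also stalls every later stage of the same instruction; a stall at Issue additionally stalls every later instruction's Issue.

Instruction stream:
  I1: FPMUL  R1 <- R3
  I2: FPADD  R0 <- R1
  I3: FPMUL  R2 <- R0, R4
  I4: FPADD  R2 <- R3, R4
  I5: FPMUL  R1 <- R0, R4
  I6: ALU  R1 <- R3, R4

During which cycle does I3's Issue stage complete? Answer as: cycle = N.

c1: issue I1 (FPMUL)
c2: I1 read-ops; issue I2 (FPADD)
c7: I1 finished on FPMUL
c8: I1→R1
c9: I2 read-ops; issue I3 (FPMUL)
c12: I2 finished on FPADD
c13: I2→R0
c14: I3 read-ops
c19: I3 finished on FPMUL
c20: I3→R2
c21: issue I4 (FPADD)
c22: I4 read-ops; issue I5 (FPMUL)
c23: I5 read-ops
c25: I4 finished on FPADD
c26: I4→R2
c28: I5 finished on FPMUL
c29: I5→R1
c30: issue I6 (ALU)
c31: I6 read-ops
c32: I6 finished on ALU
c33: I6→R1

cycle = 9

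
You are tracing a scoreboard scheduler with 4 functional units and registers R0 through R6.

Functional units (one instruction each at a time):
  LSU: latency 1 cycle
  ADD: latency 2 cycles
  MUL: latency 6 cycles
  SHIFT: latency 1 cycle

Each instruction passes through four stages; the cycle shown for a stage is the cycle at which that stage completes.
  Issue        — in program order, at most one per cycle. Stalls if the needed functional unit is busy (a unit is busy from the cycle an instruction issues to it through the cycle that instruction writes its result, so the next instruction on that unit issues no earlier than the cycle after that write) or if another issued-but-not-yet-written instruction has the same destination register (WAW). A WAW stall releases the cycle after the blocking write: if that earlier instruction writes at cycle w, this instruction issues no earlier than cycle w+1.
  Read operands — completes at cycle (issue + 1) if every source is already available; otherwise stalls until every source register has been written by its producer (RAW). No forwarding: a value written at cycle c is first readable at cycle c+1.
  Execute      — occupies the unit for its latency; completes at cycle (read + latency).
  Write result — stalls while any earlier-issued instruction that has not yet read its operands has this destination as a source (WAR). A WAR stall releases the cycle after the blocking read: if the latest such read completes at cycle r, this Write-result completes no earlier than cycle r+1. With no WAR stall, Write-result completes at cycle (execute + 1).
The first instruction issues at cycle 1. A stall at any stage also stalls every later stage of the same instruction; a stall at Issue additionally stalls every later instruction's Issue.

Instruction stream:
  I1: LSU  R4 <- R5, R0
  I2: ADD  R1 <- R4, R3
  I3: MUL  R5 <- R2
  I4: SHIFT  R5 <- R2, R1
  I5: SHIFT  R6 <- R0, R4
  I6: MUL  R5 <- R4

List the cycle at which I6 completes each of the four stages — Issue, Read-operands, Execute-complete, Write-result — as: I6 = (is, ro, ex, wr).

I6 = (17, 18, 24, 25)

I1  is:1  ro:2  ex:3  wr:4
I2  is:2  ro:5  ex:7  wr:8  — RAW R4: wait I1 write@4
I3  is:3  ro:4  ex:10  wr:11
I4  is:12  ro:13  ex:14  wr:15  — WAW R5: wait I3 write@11
I5  is:16  ro:17  ex:18  wr:19  — struct: SHIFT busy until I4 writes@15
I6  is:17  ro:18  ex:24  wr:25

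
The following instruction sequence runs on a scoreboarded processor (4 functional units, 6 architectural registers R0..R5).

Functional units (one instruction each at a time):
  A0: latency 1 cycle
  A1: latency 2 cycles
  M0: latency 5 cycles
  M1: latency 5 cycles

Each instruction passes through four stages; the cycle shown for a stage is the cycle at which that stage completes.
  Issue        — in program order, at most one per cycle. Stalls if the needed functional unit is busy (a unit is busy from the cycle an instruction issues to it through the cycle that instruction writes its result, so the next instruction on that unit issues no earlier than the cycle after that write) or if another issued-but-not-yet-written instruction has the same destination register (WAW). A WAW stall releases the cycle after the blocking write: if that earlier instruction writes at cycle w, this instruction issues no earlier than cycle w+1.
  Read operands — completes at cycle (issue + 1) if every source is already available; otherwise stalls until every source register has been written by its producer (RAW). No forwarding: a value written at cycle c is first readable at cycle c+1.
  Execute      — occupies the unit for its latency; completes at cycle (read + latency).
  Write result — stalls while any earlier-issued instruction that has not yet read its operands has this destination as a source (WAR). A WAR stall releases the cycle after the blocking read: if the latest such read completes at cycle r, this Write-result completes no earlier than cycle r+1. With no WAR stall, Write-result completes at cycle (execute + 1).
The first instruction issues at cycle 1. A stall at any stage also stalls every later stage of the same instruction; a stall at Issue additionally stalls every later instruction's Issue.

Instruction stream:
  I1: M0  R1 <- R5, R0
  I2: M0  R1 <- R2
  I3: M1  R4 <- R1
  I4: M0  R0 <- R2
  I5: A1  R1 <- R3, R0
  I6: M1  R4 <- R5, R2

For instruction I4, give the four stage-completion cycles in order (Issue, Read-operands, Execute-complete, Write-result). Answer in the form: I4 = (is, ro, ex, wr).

I4 = (17, 18, 23, 24)

[I1] 1/2/7/8
[I2] 9/10/15/16  (struct: M0 busy until I1 writes@8)
[I3] 10/17/22/23  (RAW R1: wait I2 write@16)
[I4] 17/18/23/24  (struct: M0 busy until I2 writes@16)
[I5] 18/25/27/28  (RAW R0: wait I4 write@24)
[I6] 24/25/30/31  (struct: M1 busy until I3 writes@23)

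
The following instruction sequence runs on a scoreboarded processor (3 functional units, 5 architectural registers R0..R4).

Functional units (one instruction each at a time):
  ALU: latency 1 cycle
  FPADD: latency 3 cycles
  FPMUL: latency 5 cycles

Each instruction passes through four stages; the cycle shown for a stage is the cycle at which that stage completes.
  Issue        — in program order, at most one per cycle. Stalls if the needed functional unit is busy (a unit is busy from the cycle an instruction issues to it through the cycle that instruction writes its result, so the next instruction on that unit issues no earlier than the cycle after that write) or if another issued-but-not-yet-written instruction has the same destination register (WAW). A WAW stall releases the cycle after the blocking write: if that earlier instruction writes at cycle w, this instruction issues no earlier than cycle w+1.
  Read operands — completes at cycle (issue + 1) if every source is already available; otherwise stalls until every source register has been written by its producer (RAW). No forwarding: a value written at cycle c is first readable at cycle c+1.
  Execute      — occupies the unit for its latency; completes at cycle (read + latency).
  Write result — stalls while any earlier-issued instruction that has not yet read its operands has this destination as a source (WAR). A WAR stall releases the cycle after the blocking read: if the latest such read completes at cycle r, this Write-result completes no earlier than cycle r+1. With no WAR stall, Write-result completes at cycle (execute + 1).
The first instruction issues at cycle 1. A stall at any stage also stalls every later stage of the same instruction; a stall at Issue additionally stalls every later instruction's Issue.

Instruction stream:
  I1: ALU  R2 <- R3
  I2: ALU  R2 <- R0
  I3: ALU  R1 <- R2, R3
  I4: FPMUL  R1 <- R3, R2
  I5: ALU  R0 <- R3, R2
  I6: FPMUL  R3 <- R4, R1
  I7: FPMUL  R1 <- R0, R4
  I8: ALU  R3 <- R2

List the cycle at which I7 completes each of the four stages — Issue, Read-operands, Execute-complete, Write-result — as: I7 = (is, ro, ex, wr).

I7 = (29, 30, 35, 36)

[1] issue I1 (ALU)
[2] I1 read-ops
[3] I1 finished on ALU
[4] I1→R2
[5] issue I2 (ALU)
[6] I2 read-ops
[7] I2 finished on ALU
[8] I2→R2
[9] issue I3 (ALU)
[10] I3 read-ops
[11] I3 finished on ALU
[12] I3→R1
[13] issue I4 (FPMUL)
[14] I4 read-ops · issue I5 (ALU)
[15] I5 read-ops
[16] I5 finished on ALU
[17] I5→R0
[19] I4 finished on FPMUL
[20] I4→R1
[21] issue I6 (FPMUL)
[22] I6 read-ops
[27] I6 finished on FPMUL
[28] I6→R3
[29] issue I7 (FPMUL)
[30] I7 read-ops · issue I8 (ALU)
[31] I8 read-ops
[32] I8 finished on ALU
[33] I8→R3
[35] I7 finished on FPMUL
[36] I7→R1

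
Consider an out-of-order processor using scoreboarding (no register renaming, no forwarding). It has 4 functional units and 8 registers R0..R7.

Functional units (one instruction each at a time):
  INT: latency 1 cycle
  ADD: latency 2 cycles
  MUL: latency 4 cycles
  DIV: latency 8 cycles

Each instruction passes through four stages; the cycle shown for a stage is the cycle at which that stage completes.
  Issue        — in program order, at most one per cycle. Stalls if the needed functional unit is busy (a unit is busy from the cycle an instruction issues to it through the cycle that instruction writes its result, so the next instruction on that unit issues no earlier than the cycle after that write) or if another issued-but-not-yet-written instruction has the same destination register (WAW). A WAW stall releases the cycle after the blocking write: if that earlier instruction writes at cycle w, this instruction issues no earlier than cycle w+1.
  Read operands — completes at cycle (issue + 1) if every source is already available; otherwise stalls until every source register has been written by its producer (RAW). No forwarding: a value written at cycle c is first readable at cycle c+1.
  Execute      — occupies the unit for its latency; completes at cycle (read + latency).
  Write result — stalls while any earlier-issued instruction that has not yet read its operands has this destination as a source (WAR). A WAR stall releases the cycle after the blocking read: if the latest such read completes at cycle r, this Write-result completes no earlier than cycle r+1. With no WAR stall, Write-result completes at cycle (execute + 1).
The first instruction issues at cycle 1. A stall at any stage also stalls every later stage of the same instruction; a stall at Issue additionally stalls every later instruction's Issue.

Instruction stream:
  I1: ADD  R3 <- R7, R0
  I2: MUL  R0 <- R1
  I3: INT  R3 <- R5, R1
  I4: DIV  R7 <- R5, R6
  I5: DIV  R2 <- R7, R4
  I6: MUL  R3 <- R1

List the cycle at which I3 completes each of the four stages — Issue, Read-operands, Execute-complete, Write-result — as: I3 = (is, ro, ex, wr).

I3 = (6, 7, 8, 9)

[1] issue I1 (ADD)
[2] I1 read-ops; issue I2 (MUL)
[3] I2 read-ops
[4] I1 finished on ADD
[5] I1→R3
[6] issue I3 (INT)
[7] I2 finished on MUL; I3 read-ops; issue I4 (DIV)
[8] I2→R0; I3 finished on INT; I4 read-ops
[9] I3→R3
[16] I4 finished on DIV
[17] I4→R7
[18] issue I5 (DIV)
[19] I5 read-ops; issue I6 (MUL)
[20] I6 read-ops
[24] I6 finished on MUL
[25] I6→R3
[27] I5 finished on DIV
[28] I5→R2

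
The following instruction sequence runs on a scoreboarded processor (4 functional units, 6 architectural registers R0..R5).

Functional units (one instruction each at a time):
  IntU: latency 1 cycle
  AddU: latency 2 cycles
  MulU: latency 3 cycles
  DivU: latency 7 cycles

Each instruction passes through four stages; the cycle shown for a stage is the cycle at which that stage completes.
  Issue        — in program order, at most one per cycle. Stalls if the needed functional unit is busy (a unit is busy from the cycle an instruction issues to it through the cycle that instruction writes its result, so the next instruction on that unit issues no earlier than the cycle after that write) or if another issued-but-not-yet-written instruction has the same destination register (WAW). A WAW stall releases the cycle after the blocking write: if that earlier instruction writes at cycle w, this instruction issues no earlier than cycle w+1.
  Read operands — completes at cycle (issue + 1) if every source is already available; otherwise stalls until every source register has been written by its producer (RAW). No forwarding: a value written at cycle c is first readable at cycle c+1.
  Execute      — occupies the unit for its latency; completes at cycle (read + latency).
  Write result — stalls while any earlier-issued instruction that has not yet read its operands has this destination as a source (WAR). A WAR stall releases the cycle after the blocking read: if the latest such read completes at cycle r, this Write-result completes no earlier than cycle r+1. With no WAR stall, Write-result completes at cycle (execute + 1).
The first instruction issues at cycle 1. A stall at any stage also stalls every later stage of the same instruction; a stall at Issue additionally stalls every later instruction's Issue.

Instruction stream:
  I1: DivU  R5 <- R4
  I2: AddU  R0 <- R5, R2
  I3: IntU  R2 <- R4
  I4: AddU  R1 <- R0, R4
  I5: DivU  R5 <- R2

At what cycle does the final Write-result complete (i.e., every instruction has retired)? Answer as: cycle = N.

cycle 1: issue I1 (DivU)
cycle 2: I1 read-ops | issue I2 (AddU)
cycle 3: issue I3 (IntU)
cycle 4: I3 read-ops
cycle 5: I3 finished on IntU
cycle 9: I1 finished on DivU
cycle 10: I1→R5
cycle 11: I2 read-ops
cycle 12: I3→R2
cycle 13: I2 finished on AddU
cycle 14: I2→R0
cycle 15: issue I4 (AddU)
cycle 16: I4 read-ops | issue I5 (DivU)
cycle 17: I5 read-ops
cycle 18: I4 finished on AddU
cycle 19: I4→R1
cycle 24: I5 finished on DivU
cycle 25: I5→R5

cycle = 25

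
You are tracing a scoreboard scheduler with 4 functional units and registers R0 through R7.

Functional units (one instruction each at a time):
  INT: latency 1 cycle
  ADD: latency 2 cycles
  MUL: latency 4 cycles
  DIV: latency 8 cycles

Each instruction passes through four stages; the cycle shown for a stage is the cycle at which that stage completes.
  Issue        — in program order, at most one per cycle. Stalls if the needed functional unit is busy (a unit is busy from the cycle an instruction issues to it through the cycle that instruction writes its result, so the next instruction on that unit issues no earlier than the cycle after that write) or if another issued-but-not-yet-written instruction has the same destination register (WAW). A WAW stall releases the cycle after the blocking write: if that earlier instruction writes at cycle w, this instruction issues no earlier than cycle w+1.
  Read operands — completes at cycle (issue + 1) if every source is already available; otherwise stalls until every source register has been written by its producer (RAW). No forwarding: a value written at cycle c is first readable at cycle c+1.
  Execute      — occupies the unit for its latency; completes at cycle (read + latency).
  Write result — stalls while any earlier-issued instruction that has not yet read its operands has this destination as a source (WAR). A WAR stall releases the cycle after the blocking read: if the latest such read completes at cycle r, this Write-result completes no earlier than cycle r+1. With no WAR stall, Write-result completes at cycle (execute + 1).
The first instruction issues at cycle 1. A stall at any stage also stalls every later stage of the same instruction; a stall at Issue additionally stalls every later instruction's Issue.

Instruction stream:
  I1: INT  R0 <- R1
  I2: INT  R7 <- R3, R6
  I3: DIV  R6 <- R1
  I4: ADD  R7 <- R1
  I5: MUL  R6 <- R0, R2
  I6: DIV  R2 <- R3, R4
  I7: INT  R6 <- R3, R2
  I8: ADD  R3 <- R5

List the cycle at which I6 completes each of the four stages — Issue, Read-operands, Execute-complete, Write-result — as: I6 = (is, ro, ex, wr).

I6 = (18, 19, 27, 28)

I1 -> (1, 2, 3, 4)
I2 -> (5, 6, 7, 8)  // struct: INT busy until I1 writes@4
I3 -> (6, 7, 15, 16)
I4 -> (9, 10, 12, 13)  // WAW R7: wait I2 write@8
I5 -> (17, 18, 22, 23)  // WAW R6: wait I3 write@16
I6 -> (18, 19, 27, 28)
I7 -> (24, 29, 30, 31)  // WAW R6: wait I5 write@23, RAW R2: wait I6 write@28
I8 -> (25, 26, 28, 30)  // WAR R3: wait I7 read@29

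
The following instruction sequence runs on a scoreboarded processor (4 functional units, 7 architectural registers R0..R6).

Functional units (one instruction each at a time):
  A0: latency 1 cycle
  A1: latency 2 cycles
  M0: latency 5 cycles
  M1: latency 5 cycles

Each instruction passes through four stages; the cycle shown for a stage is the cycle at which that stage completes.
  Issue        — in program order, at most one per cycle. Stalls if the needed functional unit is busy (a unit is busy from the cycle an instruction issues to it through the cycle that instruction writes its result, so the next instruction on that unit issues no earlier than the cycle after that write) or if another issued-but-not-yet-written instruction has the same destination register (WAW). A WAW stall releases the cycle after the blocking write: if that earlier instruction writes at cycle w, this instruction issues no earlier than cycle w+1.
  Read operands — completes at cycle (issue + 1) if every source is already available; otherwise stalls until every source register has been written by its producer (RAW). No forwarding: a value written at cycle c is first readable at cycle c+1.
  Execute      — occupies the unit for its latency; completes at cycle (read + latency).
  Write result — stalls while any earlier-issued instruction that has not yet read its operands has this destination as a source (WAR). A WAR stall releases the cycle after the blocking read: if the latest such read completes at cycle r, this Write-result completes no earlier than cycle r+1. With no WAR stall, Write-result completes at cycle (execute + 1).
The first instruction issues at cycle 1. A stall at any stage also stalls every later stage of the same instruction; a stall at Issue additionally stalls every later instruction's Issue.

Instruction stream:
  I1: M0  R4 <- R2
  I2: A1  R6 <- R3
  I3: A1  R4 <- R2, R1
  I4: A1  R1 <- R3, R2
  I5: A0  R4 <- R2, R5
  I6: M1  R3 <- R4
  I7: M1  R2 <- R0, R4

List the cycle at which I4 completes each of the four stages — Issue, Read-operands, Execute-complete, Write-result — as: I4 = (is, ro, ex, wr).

c1: issue I1 (M0)
c2: I1 read-ops · issue I2 (A1)
c3: I2 read-ops
c5: I2 finished on A1
c6: I2→R6
c7: I1 finished on M0
c8: I1→R4
c9: issue I3 (A1)
c10: I3 read-ops
c12: I3 finished on A1
c13: I3→R4
c14: issue I4 (A1)
c15: I4 read-ops · issue I5 (A0)
c16: I5 read-ops · issue I6 (M1)
c17: I4 finished on A1 · I5 finished on A0
c18: I4→R1 · I5→R4
c19: I6 read-ops
c24: I6 finished on M1
c25: I6→R3
c26: issue I7 (M1)
c27: I7 read-ops
c32: I7 finished on M1
c33: I7→R2

I4 = (14, 15, 17, 18)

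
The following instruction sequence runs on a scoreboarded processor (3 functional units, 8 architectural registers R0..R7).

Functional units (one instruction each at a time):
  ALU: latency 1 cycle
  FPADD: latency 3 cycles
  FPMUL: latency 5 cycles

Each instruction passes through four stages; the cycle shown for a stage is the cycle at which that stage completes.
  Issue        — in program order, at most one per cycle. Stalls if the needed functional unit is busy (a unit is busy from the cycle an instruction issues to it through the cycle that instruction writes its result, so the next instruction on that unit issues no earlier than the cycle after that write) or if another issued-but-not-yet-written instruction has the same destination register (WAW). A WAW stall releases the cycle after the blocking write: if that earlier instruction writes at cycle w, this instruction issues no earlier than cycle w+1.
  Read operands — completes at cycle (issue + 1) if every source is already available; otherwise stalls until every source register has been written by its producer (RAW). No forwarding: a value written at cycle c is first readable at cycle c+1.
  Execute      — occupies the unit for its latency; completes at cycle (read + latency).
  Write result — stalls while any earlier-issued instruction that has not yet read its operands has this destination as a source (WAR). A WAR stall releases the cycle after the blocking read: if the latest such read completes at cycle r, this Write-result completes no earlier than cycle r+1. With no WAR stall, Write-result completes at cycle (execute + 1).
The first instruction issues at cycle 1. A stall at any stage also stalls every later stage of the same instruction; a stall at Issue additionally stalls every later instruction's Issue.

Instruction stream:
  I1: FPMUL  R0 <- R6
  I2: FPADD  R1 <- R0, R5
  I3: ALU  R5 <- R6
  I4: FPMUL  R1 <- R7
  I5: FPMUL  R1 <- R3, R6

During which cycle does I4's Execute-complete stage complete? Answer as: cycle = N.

[1] I1 issues→FPMUL
[2] I1 reads · I2 issues→FPADD
[3] I3 issues→ALU
[4] I3 reads
[5] I3 exec-done
[7] I1 exec-done
[8] I1 writes R0
[9] I2 reads
[10] I3 writes R5
[12] I2 exec-done
[13] I2 writes R1
[14] I4 issues→FPMUL
[15] I4 reads
[20] I4 exec-done
[21] I4 writes R1
[22] I5 issues→FPMUL
[23] I5 reads
[28] I5 exec-done
[29] I5 writes R1

cycle = 20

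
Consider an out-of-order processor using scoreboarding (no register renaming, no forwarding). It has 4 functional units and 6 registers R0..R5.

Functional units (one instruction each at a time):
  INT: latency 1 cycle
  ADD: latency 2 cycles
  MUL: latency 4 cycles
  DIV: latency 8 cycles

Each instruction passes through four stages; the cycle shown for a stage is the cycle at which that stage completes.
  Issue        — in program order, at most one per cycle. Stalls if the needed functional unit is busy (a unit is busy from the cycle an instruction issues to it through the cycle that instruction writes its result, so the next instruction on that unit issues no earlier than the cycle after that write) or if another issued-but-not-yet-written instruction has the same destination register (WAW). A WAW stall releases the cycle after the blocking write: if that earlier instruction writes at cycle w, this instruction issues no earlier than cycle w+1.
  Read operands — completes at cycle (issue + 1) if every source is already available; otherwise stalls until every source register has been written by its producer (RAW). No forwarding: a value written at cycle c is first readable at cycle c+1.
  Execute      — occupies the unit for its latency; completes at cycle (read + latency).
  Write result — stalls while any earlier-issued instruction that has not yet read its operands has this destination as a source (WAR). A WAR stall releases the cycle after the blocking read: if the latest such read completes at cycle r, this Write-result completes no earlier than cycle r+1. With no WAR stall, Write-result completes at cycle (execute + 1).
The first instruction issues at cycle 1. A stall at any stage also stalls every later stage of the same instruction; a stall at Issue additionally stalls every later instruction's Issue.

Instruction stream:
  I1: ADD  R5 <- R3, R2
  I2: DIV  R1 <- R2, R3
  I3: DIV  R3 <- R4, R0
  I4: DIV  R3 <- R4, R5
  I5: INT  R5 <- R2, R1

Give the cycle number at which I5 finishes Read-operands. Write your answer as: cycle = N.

I1 -> (1, 2, 4, 5)
I2 -> (2, 3, 11, 12)
I3 -> (13, 14, 22, 23)  // struct: DIV busy until I2 writes@12
I4 -> (24, 25, 33, 34)  // struct: DIV busy until I3 writes@23
I5 -> (25, 26, 27, 28)

cycle = 26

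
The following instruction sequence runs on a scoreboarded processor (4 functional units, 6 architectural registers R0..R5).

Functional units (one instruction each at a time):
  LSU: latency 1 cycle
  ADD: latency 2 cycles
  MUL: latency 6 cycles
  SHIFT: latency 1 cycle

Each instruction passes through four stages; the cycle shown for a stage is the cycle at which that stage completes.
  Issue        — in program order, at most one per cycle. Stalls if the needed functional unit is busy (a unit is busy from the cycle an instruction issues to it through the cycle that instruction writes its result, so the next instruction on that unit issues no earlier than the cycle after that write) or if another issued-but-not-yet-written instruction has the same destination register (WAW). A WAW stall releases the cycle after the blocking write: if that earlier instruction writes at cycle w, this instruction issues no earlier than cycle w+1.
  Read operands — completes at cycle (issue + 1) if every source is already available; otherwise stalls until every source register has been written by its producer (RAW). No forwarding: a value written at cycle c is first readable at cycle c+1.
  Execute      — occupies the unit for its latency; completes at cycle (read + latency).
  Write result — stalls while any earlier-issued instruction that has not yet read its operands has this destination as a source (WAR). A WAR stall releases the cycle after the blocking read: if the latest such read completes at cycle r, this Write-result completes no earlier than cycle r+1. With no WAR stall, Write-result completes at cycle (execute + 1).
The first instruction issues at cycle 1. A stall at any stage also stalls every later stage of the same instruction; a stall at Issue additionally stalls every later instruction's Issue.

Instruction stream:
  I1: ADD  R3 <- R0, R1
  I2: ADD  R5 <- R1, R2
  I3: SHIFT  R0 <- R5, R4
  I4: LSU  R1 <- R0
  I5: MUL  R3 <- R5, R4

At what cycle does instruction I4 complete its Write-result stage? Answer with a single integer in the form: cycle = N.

cycle = 16

[1] I1 dispatched to ADD
[2] I1 operands ready
[4] I1 complete
[5] R3←I1
[6] I2 dispatched to ADD
[7] I2 operands ready, I3 dispatched to SHIFT
[8] I4 dispatched to LSU
[9] I2 complete, I5 dispatched to MUL
[10] R5←I2
[11] I3 operands ready, I5 operands ready
[12] I3 complete
[13] R0←I3
[14] I4 operands ready
[15] I4 complete
[16] R1←I4
[17] I5 complete
[18] R3←I5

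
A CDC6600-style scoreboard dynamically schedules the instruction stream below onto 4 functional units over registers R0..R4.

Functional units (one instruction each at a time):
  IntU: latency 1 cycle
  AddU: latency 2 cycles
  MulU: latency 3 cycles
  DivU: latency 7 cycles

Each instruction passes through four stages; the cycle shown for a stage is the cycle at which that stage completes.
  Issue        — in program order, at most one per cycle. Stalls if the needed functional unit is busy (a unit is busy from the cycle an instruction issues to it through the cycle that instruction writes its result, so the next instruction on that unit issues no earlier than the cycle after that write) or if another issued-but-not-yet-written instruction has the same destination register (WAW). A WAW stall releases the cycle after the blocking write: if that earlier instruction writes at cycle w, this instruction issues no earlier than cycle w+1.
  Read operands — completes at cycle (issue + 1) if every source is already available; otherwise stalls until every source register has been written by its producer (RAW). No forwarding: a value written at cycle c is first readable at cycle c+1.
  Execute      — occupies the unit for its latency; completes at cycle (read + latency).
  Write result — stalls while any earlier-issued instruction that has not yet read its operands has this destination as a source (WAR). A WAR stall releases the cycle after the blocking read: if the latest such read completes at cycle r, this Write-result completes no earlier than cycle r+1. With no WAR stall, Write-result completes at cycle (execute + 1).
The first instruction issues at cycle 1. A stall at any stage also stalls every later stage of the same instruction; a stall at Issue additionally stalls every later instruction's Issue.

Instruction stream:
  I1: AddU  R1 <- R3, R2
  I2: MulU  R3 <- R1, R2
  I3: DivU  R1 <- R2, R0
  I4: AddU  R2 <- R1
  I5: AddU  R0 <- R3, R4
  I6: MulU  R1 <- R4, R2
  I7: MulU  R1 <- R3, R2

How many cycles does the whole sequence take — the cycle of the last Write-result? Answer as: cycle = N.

I1 -> (1, 2, 4, 5)
I2 -> (2, 6, 9, 10)  // RAW R1: wait I1 write@5
I3 -> (6, 7, 14, 15)  // WAW R1: wait I1 write@5
I4 -> (7, 16, 18, 19)  // RAW R1: wait I3 write@15
I5 -> (20, 21, 23, 24)  // struct: AddU busy until I4 writes@19
I6 -> (21, 22, 25, 26)
I7 -> (27, 28, 31, 32)  // struct: MulU busy until I6 writes@26

cycle = 32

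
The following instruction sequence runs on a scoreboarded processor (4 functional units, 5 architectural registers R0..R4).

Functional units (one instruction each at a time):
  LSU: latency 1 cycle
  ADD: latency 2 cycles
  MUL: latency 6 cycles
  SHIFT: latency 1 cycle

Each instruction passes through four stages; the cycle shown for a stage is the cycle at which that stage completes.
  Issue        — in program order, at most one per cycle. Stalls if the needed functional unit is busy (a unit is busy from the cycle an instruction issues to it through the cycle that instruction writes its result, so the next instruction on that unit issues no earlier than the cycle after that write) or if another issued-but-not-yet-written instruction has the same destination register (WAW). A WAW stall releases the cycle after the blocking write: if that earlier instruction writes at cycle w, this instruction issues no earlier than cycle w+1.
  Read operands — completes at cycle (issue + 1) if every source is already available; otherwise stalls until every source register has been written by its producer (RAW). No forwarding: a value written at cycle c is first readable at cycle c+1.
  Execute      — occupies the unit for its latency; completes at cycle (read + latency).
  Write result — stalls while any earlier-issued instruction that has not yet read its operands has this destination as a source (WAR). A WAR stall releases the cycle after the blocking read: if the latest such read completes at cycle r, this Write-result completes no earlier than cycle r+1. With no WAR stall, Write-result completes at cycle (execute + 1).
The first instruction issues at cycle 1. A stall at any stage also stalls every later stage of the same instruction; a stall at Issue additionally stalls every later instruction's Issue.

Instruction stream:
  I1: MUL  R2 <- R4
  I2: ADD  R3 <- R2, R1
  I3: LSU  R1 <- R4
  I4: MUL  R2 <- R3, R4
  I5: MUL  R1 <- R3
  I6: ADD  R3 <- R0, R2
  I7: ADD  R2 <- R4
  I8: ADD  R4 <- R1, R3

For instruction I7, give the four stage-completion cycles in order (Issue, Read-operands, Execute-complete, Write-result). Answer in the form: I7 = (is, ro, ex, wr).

I7 = (28, 29, 31, 32)

I1 -> (1, 2, 8, 9)
I2 -> (2, 10, 12, 13)  // RAW R2: wait I1 write@9
I3 -> (3, 4, 5, 11)  // WAR R1: wait I2 read@10
I4 -> (10, 14, 20, 21)  // struct: MUL busy until I1 writes@9, RAW R3: wait I2 write@13
I5 -> (22, 23, 29, 30)  // struct: MUL busy until I4 writes@21
I6 -> (23, 24, 26, 27)
I7 -> (28, 29, 31, 32)  // struct: ADD busy until I6 writes@27
I8 -> (33, 34, 36, 37)  // struct: ADD busy until I7 writes@32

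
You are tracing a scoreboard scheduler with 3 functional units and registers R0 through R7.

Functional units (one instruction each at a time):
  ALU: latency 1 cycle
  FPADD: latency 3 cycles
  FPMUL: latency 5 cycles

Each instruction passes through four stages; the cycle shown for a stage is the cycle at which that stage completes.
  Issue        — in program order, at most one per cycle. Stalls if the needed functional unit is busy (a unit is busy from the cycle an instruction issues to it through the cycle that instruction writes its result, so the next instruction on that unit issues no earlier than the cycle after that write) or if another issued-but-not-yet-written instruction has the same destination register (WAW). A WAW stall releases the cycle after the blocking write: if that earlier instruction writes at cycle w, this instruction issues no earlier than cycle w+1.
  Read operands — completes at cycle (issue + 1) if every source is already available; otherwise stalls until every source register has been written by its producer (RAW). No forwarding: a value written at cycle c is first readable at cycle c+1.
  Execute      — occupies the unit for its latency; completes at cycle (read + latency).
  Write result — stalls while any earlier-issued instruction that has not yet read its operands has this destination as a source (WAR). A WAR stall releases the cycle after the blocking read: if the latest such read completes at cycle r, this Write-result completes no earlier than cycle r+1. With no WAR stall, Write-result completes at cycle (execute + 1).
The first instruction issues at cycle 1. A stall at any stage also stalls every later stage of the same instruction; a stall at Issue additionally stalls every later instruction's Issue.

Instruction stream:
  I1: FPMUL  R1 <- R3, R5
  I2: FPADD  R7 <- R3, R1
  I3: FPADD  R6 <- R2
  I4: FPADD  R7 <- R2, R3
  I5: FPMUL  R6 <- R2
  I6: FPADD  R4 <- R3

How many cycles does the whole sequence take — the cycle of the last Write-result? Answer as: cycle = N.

cycle = 31

I1: IS=1 RO=2 EX=7 WR=8
I2: IS=2 RO=9 EX=12 WR=13  [RAW R1: wait I1 write@8]
I3: IS=14 RO=15 EX=18 WR=19  [struct: FPADD busy until I2 writes@13]
I4: IS=20 RO=21 EX=24 WR=25  [struct: FPADD busy until I3 writes@19]
I5: IS=21 RO=22 EX=27 WR=28
I6: IS=26 RO=27 EX=30 WR=31  [struct: FPADD busy until I4 writes@25]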